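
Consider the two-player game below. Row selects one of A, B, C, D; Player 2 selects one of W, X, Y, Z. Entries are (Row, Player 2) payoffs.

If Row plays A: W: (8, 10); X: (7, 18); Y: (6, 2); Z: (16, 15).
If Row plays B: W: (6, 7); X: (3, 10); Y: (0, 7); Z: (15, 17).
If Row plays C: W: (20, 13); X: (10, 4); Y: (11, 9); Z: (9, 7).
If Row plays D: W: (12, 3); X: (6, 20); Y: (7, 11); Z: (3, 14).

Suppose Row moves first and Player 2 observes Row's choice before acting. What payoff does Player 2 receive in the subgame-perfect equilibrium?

13

Work backward from Player 2's decision.
- A: Player 2 compares 10, 18, 2, 15 and picks X; Row would get 7.
- B: Player 2 compares 7, 10, 7, 17 and picks Z; Row would get 15.
- C: Player 2 compares 13, 4, 9, 7 and picks W; Row would get 20.
- D: Player 2 compares 3, 20, 11, 14 and picks X; Row would get 6.
Among 7, 15, 20, 6, the best is 20 at C. Subgame-perfect outcome: (C, W) with payoffs (20, 13).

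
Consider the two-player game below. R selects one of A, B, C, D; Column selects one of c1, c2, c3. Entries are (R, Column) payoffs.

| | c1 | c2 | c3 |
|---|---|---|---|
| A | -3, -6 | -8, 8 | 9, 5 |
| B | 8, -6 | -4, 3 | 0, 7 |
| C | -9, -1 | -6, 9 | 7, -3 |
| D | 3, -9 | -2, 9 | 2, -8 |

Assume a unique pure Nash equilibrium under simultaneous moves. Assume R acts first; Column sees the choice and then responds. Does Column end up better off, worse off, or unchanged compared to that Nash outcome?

worse off

Solve by backward induction (R leads).
- A: Column compares -6, 8, 5 and picks c2; R would get -8.
- B: Column compares -6, 3, 7 and picks c3; R would get 0.
- C: Column compares -1, 9, -3 and picks c2; R would get -6.
- D: Column compares -9, 9, -8 and picks c2; R would get -2.
R's induced payoffs are -8, 0, -6, -2, so R commits to B. Subgame-perfect outcome: (B, c3) with payoffs (0, 7).
Under simultaneous play:
R's best replies: c1→B; c2→D; c3→A.
Column's best replies: A→c2; B→c3; C→c2; D→c2.
The unique mutual best reply is (D, c2), giving (-2, 9).
Column earns 7 sequentially versus 9 at the Nash outcome: worse off.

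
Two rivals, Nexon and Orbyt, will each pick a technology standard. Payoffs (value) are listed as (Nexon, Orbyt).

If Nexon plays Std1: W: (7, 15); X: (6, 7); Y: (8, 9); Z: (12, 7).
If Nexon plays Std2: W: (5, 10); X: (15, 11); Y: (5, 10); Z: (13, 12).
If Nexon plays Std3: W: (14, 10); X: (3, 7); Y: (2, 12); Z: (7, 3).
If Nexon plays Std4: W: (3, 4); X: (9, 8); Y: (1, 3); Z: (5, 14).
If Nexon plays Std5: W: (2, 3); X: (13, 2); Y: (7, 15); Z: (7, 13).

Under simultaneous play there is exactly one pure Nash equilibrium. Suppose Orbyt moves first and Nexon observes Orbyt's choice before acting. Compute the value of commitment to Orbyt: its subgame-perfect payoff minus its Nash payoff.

Nexon best-responds to each possible Orbyt move:
- W → Nexon plays Std3 (best of 7, 5, 14, 3, 2); Orbyt gets 10.
- X → Nexon plays Std2 (best of 6, 15, 3, 9, 13); Orbyt gets 11.
- Y → Nexon plays Std1 (best of 8, 5, 2, 1, 7); Orbyt gets 9.
- Z → Nexon plays Std2 (best of 12, 13, 7, 5, 7); Orbyt gets 12.
Orbyt's induced payoffs are 10, 11, 9, 12, so Orbyt commits to Z. Subgame-perfect outcome: (Std2, Z) with payoffs (13, 12).
Now find the simultaneous Nash equilibrium.
Nexon's best replies: W→Std3; X→Std2; Y→Std1; Z→Std2.
Orbyt's best replies: Std1→W; Std2→Z; Std3→Y; Std4→Z; Std5→Y.
Only (Std2, Z) has each player best-responding; Nash payoffs (13, 12).
Orbyt's commitment gain: 12 − 12 = 0.

0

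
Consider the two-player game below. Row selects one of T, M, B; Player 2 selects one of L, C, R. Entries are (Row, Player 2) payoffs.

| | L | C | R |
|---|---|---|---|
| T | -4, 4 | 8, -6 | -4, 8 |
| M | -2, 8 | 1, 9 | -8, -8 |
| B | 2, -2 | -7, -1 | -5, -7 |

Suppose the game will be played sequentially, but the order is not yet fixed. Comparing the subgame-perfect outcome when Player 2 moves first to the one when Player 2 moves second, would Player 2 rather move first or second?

second

If Row leads: Player 2's best replies are T→R, M→C, B→C; Row's induced payoffs -4, 1, -7; outcome (M, C), payoffs (1, 9).
If Player 2 leads: Row's best replies are L→B, C→T, R→T; Player 2's induced payoffs -2, -6, 8; outcome (T, R), payoffs (-4, 8).
Player 2 gets 8 moving first and 9 moving second, so Player 2 prefers to move second.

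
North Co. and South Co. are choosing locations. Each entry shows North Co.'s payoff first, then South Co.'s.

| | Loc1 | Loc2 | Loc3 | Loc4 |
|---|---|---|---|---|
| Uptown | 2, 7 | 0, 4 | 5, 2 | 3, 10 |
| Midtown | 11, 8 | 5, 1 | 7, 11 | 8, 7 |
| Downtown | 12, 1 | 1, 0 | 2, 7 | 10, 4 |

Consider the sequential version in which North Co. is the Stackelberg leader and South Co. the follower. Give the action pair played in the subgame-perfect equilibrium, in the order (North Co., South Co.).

(Midtown, Loc3)

Work backward from South Co.'s decision.
- Uptown → South Co. plays Loc4 (best of 7, 4, 2, 10); North Co. gets 3.
- Midtown → South Co. plays Loc3 (best of 8, 1, 11, 7); North Co. gets 7.
- Downtown → South Co. plays Loc3 (best of 1, 0, 7, 4); North Co. gets 2.
Among 3, 7, 2, the best is 7 at Midtown. Subgame-perfect outcome: (Midtown, Loc3) with payoffs (7, 11).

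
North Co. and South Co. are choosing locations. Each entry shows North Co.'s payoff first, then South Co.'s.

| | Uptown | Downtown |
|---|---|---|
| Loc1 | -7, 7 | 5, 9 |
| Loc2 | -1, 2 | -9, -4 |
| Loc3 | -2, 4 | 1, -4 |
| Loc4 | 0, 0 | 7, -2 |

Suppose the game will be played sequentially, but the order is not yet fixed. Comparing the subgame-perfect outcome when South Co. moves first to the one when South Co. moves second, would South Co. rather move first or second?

If North Co. leads: South Co.'s best replies are Loc1→Downtown, Loc2→Uptown, Loc3→Uptown, Loc4→Uptown; North Co.'s induced payoffs 5, -1, -2, 0; outcome (Loc1, Downtown), payoffs (5, 9).
If South Co. leads: North Co.'s best replies are Uptown→Loc4, Downtown→Loc4; South Co.'s induced payoffs 0, -2; outcome (Loc4, Uptown), payoffs (0, 0).
South Co. gets 0 moving first and 9 moving second, so South Co. prefers to move second.

second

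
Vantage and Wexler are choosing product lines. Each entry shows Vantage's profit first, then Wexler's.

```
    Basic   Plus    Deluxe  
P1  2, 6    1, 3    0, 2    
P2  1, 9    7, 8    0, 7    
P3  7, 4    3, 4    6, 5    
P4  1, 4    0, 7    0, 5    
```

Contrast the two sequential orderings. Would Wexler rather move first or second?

first

If Vantage leads: Wexler's best replies are P1→Basic, P2→Basic, P3→Deluxe, P4→Plus; Vantage's induced payoffs 2, 1, 6, 0; outcome (P3, Deluxe), payoffs (6, 5).
If Wexler leads: Vantage's best replies are Basic→P3, Plus→P2, Deluxe→P3; Wexler's induced payoffs 4, 8, 5; outcome (P2, Plus), payoffs (7, 8).
Wexler gets 8 moving first and 5 moving second, so Wexler prefers to move first.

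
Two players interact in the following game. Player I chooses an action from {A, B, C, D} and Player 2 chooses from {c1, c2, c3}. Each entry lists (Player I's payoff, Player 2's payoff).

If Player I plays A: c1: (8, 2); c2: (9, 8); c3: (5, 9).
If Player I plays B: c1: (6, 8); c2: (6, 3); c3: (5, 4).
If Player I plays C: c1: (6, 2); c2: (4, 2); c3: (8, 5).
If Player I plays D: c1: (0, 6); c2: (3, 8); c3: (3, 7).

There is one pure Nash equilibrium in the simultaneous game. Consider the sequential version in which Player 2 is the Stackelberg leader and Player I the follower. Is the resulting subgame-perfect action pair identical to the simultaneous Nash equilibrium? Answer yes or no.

Player I best-responds to each possible Player 2 move:
- c1: BR = A, leader payoff 2.
- c2: BR = A, leader payoff 8.
- c3: BR = C, leader payoff 5.
Among 2, 8, 5, the best is 8 at c2. Subgame-perfect outcome: (A, c2) with payoffs (9, 8).
For the simultaneous game, intersect best replies.
Player I's best replies: c1→A; c2→A; c3→C.
Player 2's best replies: A→c3; B→c1; C→c3; D→c2.
Only (C, c3) has each player best-responding; Nash payoffs (8, 5).
Sequential outcome (A, c2) differs from the Nash profile (C, c3).

no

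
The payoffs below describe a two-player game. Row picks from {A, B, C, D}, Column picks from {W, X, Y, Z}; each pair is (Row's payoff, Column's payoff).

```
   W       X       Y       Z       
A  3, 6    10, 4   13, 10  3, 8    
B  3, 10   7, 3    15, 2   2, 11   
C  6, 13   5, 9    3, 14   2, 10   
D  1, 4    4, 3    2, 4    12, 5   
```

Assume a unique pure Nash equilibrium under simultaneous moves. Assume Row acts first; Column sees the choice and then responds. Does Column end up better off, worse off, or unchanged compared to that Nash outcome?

Solve by backward induction (Row leads).
- A → Column plays Y (best of 6, 4, 10, 8); Row gets 13.
- B → Column plays Z (best of 10, 3, 2, 11); Row gets 2.
- C → Column plays Y (best of 13, 9, 14, 10); Row gets 3.
- D → Column plays Z (best of 4, 3, 4, 5); Row gets 12.
Row's induced payoffs are 13, 2, 3, 12, so Row commits to A. Subgame-perfect outcome: (A, Y) with payoffs (13, 10).
For the simultaneous game, intersect best replies.
Row's best replies: W→C; X→A; Y→B; Z→D.
Column's best replies: A→Y; B→Z; C→Y; D→Z.
The unique mutual best reply is (D, Z), giving (12, 5).
Column earns 10 sequentially versus 5 at the Nash outcome: better off.

better off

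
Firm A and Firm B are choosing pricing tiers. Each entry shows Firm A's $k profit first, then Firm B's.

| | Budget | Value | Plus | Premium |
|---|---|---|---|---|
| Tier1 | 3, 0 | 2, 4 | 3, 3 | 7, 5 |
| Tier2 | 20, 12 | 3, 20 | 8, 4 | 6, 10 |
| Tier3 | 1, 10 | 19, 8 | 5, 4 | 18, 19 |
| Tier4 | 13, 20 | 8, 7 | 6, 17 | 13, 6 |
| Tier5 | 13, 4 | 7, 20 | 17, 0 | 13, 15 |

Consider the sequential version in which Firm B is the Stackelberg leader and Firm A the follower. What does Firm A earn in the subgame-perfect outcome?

Solve by backward induction (Firm B leads).
- Budget: BR = Tier2, leader payoff 12.
- Value: BR = Tier3, leader payoff 8.
- Plus: BR = Tier5, leader payoff 0.
- Premium: BR = Tier3, leader payoff 19.
Among 12, 8, 0, 19, the best is 19 at Premium. Subgame-perfect outcome: (Tier3, Premium) with payoffs (18, 19).

18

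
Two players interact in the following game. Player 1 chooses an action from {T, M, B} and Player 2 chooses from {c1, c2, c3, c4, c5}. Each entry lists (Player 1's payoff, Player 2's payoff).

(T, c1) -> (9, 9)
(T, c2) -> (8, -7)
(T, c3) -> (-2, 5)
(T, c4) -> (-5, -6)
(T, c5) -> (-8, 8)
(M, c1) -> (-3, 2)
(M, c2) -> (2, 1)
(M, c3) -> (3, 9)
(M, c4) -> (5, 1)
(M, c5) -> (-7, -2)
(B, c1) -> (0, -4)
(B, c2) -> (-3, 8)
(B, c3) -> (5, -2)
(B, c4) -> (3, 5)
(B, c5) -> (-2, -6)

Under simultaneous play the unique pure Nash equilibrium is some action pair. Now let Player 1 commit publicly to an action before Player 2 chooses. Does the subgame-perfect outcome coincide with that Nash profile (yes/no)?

yes

Work backward from Player 2's decision.
- T: BR = c1, leader payoff 9.
- M: BR = c3, leader payoff 3.
- B: BR = c2, leader payoff -3.
Maximizing over 9, 3, -3, Player 1 chooses T. Subgame-perfect outcome: (T, c1) with payoffs (9, 9).
For the simultaneous game, intersect best replies.
Player 1's best replies: c1→T; c2→T; c3→B; c4→M; c5→B.
Player 2's best replies: T→c1; M→c3; B→c2.
The unique mutual best reply is (T, c1), giving (9, 9).
Sequential outcome (T, c1) coincides with the Nash profile (T, c1).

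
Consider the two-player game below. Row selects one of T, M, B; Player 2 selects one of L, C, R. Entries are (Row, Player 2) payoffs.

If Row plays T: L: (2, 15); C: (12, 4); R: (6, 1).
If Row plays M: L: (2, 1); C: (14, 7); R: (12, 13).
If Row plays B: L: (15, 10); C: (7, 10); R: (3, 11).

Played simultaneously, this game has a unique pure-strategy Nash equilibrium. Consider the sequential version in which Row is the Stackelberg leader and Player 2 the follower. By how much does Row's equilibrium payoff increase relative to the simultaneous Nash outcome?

Work backward from Player 2's decision.
- T: Player 2 compares 15, 4, 1 and picks L; Row would get 2.
- M: Player 2 compares 1, 7, 13 and picks R; Row would get 12.
- B: Player 2 compares 10, 10, 11 and picks R; Row would get 3.
Among 2, 12, 3, the best is 12 at M. Subgame-perfect outcome: (M, R) with payoffs (12, 13).
Now find the simultaneous Nash equilibrium.
Row's best replies: L→B; C→M; R→M.
Player 2's best replies: T→L; M→R; B→R.
The unique mutual best reply is (M, R), giving (12, 13).
Row's commitment gain: 12 − 12 = 0.

0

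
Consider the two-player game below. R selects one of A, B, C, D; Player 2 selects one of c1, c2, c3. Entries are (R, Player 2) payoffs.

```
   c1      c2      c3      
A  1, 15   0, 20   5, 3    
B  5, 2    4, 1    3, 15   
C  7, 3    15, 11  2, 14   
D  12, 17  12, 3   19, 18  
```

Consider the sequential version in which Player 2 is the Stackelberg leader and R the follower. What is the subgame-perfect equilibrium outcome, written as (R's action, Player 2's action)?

(D, c3)

Backward induction with Player 2 moving first.
- c1: BR = D, leader payoff 17.
- c2: BR = C, leader payoff 11.
- c3: BR = D, leader payoff 18.
Among 17, 11, 18, the best is 18 at c3. Subgame-perfect outcome: (D, c3) with payoffs (19, 18).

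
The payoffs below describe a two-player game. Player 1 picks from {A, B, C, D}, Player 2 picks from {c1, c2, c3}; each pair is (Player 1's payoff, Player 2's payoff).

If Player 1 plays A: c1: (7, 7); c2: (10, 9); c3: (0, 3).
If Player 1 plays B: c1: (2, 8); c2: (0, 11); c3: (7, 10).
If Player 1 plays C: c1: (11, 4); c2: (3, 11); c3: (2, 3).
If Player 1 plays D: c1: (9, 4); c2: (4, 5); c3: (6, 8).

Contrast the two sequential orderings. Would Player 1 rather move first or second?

first

If Player 1 leads: Player 2's best replies are A→c2, B→c2, C→c2, D→c3; Player 1's induced payoffs 10, 0, 3, 6; outcome (A, c2), payoffs (10, 9).
If Player 2 leads: Player 1's best replies are c1→C, c2→A, c3→B; Player 2's induced payoffs 4, 9, 10; outcome (B, c3), payoffs (7, 10).
Player 1 gets 10 moving first and 7 moving second, so Player 1 prefers to move first.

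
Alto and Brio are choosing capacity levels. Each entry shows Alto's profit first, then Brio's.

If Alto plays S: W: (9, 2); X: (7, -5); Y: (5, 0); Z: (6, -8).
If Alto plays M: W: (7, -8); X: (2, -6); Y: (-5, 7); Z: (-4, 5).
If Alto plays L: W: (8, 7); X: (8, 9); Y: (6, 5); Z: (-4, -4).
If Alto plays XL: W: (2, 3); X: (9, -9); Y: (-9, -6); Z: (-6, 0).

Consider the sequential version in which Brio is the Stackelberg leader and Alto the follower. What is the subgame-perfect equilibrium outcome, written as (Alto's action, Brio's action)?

(L, Y)

Solve by backward induction (Brio leads).
- W: BR = S, leader payoff 2.
- X: BR = XL, leader payoff -9.
- Y: BR = L, leader payoff 5.
- Z: BR = S, leader payoff -8.
Among 2, -9, 5, -8, the best is 5 at Y. Subgame-perfect outcome: (L, Y) with payoffs (6, 5).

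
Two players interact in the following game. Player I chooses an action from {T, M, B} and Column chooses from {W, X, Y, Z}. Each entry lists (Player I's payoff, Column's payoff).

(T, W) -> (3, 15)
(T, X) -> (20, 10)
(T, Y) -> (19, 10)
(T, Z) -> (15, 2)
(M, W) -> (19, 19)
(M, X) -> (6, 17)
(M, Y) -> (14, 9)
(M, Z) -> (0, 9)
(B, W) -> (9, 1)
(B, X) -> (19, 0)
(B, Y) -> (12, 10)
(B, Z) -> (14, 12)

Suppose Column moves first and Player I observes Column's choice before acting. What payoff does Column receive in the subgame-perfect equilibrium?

Solve by backward induction (Column leads).
- W → Player I plays M (best of 3, 19, 9); Column gets 19.
- X → Player I plays T (best of 20, 6, 19); Column gets 10.
- Y → Player I plays T (best of 19, 14, 12); Column gets 10.
- Z → Player I plays T (best of 15, 0, 14); Column gets 2.
Among 19, 10, 10, 2, the best is 19 at W. Subgame-perfect outcome: (M, W) with payoffs (19, 19).

19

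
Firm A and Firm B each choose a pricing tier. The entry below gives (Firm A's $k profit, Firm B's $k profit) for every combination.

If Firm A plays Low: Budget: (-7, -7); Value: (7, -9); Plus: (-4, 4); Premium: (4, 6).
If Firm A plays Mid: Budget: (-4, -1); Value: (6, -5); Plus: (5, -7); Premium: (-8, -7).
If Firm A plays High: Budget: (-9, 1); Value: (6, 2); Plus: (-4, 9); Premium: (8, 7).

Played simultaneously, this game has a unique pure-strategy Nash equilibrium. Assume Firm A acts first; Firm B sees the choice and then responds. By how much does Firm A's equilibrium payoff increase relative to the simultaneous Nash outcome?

8

Solve by backward induction (Firm A leads).
- Low: BR = Premium, leader payoff 4.
- Mid: BR = Budget, leader payoff -4.
- High: BR = Plus, leader payoff -4.
Maximizing over 4, -4, -4, Firm A chooses Low. Subgame-perfect outcome: (Low, Premium) with payoffs (4, 6).
Under simultaneous play:
Firm A's best replies: Budget→Mid; Value→Low; Plus→Mid; Premium→High.
Firm B's best replies: Low→Premium; Mid→Budget; High→Plus.
The unique mutual best reply is (Mid, Budget), giving (-4, -1).
Firm A's commitment gain: 4 − -4 = 8.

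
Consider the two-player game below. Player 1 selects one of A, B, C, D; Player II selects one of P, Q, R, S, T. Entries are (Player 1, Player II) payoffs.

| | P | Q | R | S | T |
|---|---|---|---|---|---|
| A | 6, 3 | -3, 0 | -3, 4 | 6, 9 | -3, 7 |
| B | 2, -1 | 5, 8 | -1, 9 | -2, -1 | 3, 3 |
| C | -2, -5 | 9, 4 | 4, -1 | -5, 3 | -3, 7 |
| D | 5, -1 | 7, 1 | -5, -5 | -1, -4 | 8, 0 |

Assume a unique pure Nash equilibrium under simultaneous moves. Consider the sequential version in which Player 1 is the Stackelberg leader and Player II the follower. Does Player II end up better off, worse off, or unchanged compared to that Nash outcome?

Backward induction with Player 1 moving first.
- A → Player II plays S (best of 3, 0, 4, 9, 7); Player 1 gets 6.
- B → Player II plays R (best of -1, 8, 9, -1, 3); Player 1 gets -1.
- C → Player II plays T (best of -5, 4, -1, 3, 7); Player 1 gets -3.
- D → Player II plays Q (best of -1, 1, -5, -4, 0); Player 1 gets 7.
Among 6, -1, -3, 7, the best is 7 at D. Subgame-perfect outcome: (D, Q) with payoffs (7, 1).
Under simultaneous play:
Player 1's best replies: P→A; Q→C; R→C; S→A; T→D.
Player II's best replies: A→S; B→R; C→T; D→Q.
The unique mutual best reply is (A, S), giving (6, 9).
Player II earns 1 sequentially versus 9 at the Nash outcome: worse off.

worse off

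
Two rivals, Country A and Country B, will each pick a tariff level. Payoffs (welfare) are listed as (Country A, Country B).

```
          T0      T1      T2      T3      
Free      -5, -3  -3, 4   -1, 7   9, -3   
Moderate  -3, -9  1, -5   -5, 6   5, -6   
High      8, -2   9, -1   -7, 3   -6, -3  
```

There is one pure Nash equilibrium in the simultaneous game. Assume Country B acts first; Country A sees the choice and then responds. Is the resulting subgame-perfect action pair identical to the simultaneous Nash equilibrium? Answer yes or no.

yes

Country A best-responds to each possible Country B move:
- T0: BR = High, leader payoff -2.
- T1: BR = High, leader payoff -1.
- T2: BR = Free, leader payoff 7.
- T3: BR = Free, leader payoff -3.
Country B's induced payoffs are -2, -1, 7, -3, so Country B commits to T2. Subgame-perfect outcome: (Free, T2) with payoffs (-1, 7).
For the simultaneous game, intersect best replies.
Country A's best replies: T0→High; T1→High; T2→Free; T3→Free.
Country B's best replies: Free→T2; Moderate→T2; High→T2.
The unique mutual best reply is (Free, T2), giving (-1, 7).
Sequential outcome (Free, T2) coincides with the Nash profile (Free, T2).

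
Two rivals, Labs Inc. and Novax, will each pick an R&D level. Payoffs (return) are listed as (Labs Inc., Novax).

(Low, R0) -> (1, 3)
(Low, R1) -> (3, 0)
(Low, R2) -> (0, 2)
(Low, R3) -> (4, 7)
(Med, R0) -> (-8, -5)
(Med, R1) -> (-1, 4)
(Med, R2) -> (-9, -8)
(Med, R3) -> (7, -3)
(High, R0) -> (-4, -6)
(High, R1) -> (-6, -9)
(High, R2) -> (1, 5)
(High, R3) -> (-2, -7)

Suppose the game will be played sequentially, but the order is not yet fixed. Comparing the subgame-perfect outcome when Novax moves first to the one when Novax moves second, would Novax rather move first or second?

second

If Labs Inc. leads: Novax's best replies are Low→R3, Med→R1, High→R2; Labs Inc.'s induced payoffs 4, -1, 1; outcome (Low, R3), payoffs (4, 7).
If Novax leads: Labs Inc.'s best replies are R0→Low, R1→Low, R2→High, R3→Med; Novax's induced payoffs 3, 0, 5, -3; outcome (High, R2), payoffs (1, 5).
Novax gets 5 moving first and 7 moving second, so Novax prefers to move second.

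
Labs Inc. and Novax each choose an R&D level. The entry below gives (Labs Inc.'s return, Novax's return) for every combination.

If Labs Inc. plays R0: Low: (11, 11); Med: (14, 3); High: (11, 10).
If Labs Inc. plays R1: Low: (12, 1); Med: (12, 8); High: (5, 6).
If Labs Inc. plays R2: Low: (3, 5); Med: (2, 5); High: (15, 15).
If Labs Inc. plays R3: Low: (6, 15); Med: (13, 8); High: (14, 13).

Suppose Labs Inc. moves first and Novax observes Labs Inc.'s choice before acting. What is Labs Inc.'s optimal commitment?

Backward induction with Labs Inc. moving first.
- R0 → Novax plays Low (best of 11, 3, 10); Labs Inc. gets 11.
- R1 → Novax plays Med (best of 1, 8, 6); Labs Inc. gets 12.
- R2 → Novax plays High (best of 5, 5, 15); Labs Inc. gets 15.
- R3 → Novax plays Low (best of 15, 8, 13); Labs Inc. gets 6.
Among 11, 12, 15, 6, the best is 15 at R2. Subgame-perfect outcome: (R2, High) with payoffs (15, 15).

R2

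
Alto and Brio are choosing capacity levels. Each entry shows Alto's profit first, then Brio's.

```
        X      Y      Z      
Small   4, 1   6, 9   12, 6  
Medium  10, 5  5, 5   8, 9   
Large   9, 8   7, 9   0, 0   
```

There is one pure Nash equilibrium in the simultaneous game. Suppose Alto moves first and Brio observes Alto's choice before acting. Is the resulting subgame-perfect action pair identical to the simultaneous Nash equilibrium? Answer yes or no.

Solve by backward induction (Alto leads).
- Small: BR = Y, leader payoff 6.
- Medium: BR = Z, leader payoff 8.
- Large: BR = Y, leader payoff 7.
Alto's induced payoffs are 6, 8, 7, so Alto commits to Medium. Subgame-perfect outcome: (Medium, Z) with payoffs (8, 9).
For the simultaneous game, intersect best replies.
Alto's best replies: X→Medium; Y→Large; Z→Small.
Brio's best replies: Small→Y; Medium→Z; Large→Y.
The unique mutual best reply is (Large, Y), giving (7, 9).
Sequential outcome (Medium, Z) differs from the Nash profile (Large, Y).

no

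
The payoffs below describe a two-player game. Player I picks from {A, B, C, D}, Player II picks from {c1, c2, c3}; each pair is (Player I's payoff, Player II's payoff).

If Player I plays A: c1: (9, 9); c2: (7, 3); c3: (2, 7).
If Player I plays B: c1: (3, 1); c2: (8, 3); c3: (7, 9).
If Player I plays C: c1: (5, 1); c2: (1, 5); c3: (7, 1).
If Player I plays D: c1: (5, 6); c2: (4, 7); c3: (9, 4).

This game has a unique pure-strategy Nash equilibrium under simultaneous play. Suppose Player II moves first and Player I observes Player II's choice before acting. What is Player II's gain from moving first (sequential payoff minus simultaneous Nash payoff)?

Solve by backward induction (Player II leads).
- c1: Player I compares 9, 3, 5, 5 and picks A; Player II would get 9.
- c2: Player I compares 7, 8, 1, 4 and picks B; Player II would get 3.
- c3: Player I compares 2, 7, 7, 9 and picks D; Player II would get 4.
Player II's induced payoffs are 9, 3, 4, so Player II commits to c1. Subgame-perfect outcome: (A, c1) with payoffs (9, 9).
Now find the simultaneous Nash equilibrium.
Player I's best replies: c1→A; c2→B; c3→D.
Player II's best replies: A→c1; B→c3; C→c2; D→c2.
Only (A, c1) has each player best-responding; Nash payoffs (9, 9).
Player II's commitment gain: 9 − 9 = 0.

0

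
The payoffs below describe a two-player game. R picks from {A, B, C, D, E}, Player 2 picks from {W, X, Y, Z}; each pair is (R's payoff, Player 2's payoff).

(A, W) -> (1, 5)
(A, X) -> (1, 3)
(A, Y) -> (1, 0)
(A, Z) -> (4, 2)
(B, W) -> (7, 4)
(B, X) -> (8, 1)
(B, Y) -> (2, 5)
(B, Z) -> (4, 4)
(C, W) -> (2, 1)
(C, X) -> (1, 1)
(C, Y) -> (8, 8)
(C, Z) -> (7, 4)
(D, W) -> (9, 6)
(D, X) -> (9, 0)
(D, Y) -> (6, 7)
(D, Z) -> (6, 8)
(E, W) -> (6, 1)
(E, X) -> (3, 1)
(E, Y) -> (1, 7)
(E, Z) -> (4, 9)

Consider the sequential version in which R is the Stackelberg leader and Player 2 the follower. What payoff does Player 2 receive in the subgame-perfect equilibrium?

Backward induction with R moving first.
- A: Player 2 compares 5, 3, 0, 2 and picks W; R would get 1.
- B: Player 2 compares 4, 1, 5, 4 and picks Y; R would get 2.
- C: Player 2 compares 1, 1, 8, 4 and picks Y; R would get 8.
- D: Player 2 compares 6, 0, 7, 8 and picks Z; R would get 6.
- E: Player 2 compares 1, 1, 7, 9 and picks Z; R would get 4.
R's induced payoffs are 1, 2, 8, 6, 4, so R commits to C. Subgame-perfect outcome: (C, Y) with payoffs (8, 8).

8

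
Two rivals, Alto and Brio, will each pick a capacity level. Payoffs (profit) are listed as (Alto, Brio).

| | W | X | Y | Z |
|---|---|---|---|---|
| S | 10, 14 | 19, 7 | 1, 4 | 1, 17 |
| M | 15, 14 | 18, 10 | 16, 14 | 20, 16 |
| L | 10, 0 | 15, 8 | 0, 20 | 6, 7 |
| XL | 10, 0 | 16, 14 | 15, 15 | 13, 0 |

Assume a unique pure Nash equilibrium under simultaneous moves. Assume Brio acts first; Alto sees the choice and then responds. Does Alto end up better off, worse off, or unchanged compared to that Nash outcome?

Alto best-responds to each possible Brio move:
- W → Alto plays M (best of 10, 15, 10, 10); Brio gets 14.
- X → Alto plays S (best of 19, 18, 15, 16); Brio gets 7.
- Y → Alto plays M (best of 1, 16, 0, 15); Brio gets 14.
- Z → Alto plays M (best of 1, 20, 6, 13); Brio gets 16.
Among 14, 7, 14, 16, the best is 16 at Z. Subgame-perfect outcome: (M, Z) with payoffs (20, 16).
Now find the simultaneous Nash equilibrium.
Alto's best replies: W→M; X→S; Y→M; Z→M.
Brio's best replies: S→Z; M→Z; L→Y; XL→Y.
The unique mutual best reply is (M, Z), giving (20, 16).
Alto earns 20 sequentially versus 20 at the Nash outcome: unchanged.

unchanged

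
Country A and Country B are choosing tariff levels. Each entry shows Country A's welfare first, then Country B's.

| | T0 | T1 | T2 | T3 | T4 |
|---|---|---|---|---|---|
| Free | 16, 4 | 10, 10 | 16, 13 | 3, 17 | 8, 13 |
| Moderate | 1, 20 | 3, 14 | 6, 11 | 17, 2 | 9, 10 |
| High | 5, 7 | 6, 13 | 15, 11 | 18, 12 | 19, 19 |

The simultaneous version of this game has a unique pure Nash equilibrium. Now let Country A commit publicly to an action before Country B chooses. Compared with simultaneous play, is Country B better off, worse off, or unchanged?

Country B best-responds to each possible Country A move:
- Free → Country B plays T3 (best of 4, 10, 13, 17, 13); Country A gets 3.
- Moderate → Country B plays T0 (best of 20, 14, 11, 2, 10); Country A gets 1.
- High → Country B plays T4 (best of 7, 13, 11, 12, 19); Country A gets 19.
Among 3, 1, 19, the best is 19 at High. Subgame-perfect outcome: (High, T4) with payoffs (19, 19).
Under simultaneous play:
Country A's best replies: T0→Free; T1→Free; T2→Free; T3→High; T4→High.
Country B's best replies: Free→T3; Moderate→T0; High→T4.
Only (High, T4) has each player best-responding; Nash payoffs (19, 19).
Country B earns 19 sequentially versus 19 at the Nash outcome: unchanged.

unchanged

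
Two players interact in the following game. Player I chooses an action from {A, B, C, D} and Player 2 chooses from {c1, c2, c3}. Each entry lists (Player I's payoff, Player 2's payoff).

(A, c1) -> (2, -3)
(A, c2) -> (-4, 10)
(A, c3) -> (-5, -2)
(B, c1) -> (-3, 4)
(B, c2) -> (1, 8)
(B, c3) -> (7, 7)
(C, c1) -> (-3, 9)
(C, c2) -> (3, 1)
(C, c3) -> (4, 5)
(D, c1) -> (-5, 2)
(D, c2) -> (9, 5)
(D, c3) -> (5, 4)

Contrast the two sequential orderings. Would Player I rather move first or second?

If Player I leads: Player 2's best replies are A→c2, B→c2, C→c1, D→c2; Player I's induced payoffs -4, 1, -3, 9; outcome (D, c2), payoffs (9, 5).
If Player 2 leads: Player I's best replies are c1→A, c2→D, c3→B; Player 2's induced payoffs -3, 5, 7; outcome (B, c3), payoffs (7, 7).
Player I gets 9 moving first and 7 moving second, so Player I prefers to move first.

first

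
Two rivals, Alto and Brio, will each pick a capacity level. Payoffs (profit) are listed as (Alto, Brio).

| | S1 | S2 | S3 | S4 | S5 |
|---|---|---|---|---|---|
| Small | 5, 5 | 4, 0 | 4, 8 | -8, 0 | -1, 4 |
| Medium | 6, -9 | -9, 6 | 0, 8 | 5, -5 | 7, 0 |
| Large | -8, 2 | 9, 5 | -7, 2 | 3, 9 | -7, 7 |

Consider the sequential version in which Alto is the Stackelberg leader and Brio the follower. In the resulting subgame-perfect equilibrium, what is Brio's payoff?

Backward induction with Alto moving first.
- Small: BR = S3, leader payoff 4.
- Medium: BR = S3, leader payoff 0.
- Large: BR = S4, leader payoff 3.
Among 4, 0, 3, the best is 4 at Small. Subgame-perfect outcome: (Small, S3) with payoffs (4, 8).

8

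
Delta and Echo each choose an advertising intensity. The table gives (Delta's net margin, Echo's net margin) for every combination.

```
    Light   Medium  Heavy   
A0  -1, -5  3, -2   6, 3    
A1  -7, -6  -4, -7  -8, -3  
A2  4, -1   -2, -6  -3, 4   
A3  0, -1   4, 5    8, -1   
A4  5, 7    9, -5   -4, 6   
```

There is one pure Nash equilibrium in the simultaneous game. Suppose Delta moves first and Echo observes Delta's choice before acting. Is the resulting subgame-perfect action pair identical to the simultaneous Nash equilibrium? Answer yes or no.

no

Solve by backward induction (Delta leads).
- A0: BR = Heavy, leader payoff 6.
- A1: BR = Heavy, leader payoff -8.
- A2: BR = Heavy, leader payoff -3.
- A3: BR = Medium, leader payoff 4.
- A4: BR = Light, leader payoff 5.
Among 6, -8, -3, 4, 5, the best is 6 at A0. Subgame-perfect outcome: (A0, Heavy) with payoffs (6, 3).
For the simultaneous game, intersect best replies.
Delta's best replies: Light→A4; Medium→A4; Heavy→A3.
Echo's best replies: A0→Heavy; A1→Heavy; A2→Heavy; A3→Medium; A4→Light.
The unique mutual best reply is (A4, Light), giving (5, 7).
Sequential outcome (A0, Heavy) differs from the Nash profile (A4, Light).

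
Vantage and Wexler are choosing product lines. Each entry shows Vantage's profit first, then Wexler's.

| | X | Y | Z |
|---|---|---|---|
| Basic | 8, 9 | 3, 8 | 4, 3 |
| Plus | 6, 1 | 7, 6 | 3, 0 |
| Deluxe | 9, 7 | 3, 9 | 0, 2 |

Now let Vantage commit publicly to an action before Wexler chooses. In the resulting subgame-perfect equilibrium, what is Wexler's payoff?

Solve by backward induction (Vantage leads).
- Basic: Wexler compares 9, 8, 3 and picks X; Vantage would get 8.
- Plus: Wexler compares 1, 6, 0 and picks Y; Vantage would get 7.
- Deluxe: Wexler compares 7, 9, 2 and picks Y; Vantage would get 3.
Maximizing over 8, 7, 3, Vantage chooses Basic. Subgame-perfect outcome: (Basic, X) with payoffs (8, 9).

9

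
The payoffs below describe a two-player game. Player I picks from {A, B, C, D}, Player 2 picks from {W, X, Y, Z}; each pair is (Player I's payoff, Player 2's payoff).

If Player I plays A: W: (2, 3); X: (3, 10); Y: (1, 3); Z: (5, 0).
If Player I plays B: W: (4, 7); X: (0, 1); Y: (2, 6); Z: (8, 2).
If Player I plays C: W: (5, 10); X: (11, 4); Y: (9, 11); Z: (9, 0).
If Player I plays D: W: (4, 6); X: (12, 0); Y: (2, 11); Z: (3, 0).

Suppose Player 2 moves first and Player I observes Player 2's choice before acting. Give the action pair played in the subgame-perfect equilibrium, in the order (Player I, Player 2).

Backward induction with Player 2 moving first.
- W: BR = C, leader payoff 10.
- X: BR = D, leader payoff 0.
- Y: BR = C, leader payoff 11.
- Z: BR = C, leader payoff 0.
Maximizing over 10, 0, 11, 0, Player 2 chooses Y. Subgame-perfect outcome: (C, Y) with payoffs (9, 11).

(C, Y)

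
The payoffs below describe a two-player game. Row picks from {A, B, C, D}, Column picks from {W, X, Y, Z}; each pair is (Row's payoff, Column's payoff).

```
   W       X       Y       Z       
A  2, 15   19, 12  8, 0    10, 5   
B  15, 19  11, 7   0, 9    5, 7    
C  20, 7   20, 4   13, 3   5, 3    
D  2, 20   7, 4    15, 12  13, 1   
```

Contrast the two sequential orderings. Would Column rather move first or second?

first

If Row leads: Column's best replies are A→W, B→W, C→W, D→W; Row's induced payoffs 2, 15, 20, 2; outcome (C, W), payoffs (20, 7).
If Column leads: Row's best replies are W→C, X→C, Y→D, Z→D; Column's induced payoffs 7, 4, 12, 1; outcome (D, Y), payoffs (15, 12).
Column gets 12 moving first and 7 moving second, so Column prefers to move first.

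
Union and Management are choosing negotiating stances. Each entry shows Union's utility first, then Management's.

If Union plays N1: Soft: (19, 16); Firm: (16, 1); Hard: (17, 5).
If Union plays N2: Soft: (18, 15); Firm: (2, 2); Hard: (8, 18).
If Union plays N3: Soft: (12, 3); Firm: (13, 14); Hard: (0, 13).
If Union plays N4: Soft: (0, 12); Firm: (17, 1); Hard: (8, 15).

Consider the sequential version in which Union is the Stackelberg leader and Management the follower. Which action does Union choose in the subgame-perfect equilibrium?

N1

Backward induction with Union moving first.
- N1: Management compares 16, 1, 5 and picks Soft; Union would get 19.
- N2: Management compares 15, 2, 18 and picks Hard; Union would get 8.
- N3: Management compares 3, 14, 13 and picks Firm; Union would get 13.
- N4: Management compares 12, 1, 15 and picks Hard; Union would get 8.
Maximizing over 19, 8, 13, 8, Union chooses N1. Subgame-perfect outcome: (N1, Soft) with payoffs (19, 16).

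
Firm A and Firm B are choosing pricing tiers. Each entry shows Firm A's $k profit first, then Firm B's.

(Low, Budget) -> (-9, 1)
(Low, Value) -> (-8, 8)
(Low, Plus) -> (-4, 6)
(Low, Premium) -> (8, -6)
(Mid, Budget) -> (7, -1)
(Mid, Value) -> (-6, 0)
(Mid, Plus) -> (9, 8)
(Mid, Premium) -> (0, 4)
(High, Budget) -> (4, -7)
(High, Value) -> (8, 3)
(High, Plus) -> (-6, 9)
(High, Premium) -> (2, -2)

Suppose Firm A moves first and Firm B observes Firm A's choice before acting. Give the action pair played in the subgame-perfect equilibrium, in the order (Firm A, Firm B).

Work backward from Firm B's decision.
- Low: BR = Value, leader payoff -8.
- Mid: BR = Plus, leader payoff 9.
- High: BR = Plus, leader payoff -6.
Firm A's induced payoffs are -8, 9, -6, so Firm A commits to Mid. Subgame-perfect outcome: (Mid, Plus) with payoffs (9, 8).

(Mid, Plus)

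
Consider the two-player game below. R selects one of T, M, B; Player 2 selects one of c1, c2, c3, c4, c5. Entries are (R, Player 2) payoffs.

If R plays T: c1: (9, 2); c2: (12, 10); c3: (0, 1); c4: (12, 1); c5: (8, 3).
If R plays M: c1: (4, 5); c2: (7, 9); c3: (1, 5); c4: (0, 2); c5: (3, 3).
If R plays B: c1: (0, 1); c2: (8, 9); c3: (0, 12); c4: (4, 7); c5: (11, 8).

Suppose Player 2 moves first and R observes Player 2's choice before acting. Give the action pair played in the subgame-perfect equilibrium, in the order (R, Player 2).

(T, c2)

Backward induction with Player 2 moving first.
- c1: R compares 9, 4, 0 and picks T; Player 2 would get 2.
- c2: R compares 12, 7, 8 and picks T; Player 2 would get 10.
- c3: R compares 0, 1, 0 and picks M; Player 2 would get 5.
- c4: R compares 12, 0, 4 and picks T; Player 2 would get 1.
- c5: R compares 8, 3, 11 and picks B; Player 2 would get 8.
Among 2, 10, 5, 1, 8, the best is 10 at c2. Subgame-perfect outcome: (T, c2) with payoffs (12, 10).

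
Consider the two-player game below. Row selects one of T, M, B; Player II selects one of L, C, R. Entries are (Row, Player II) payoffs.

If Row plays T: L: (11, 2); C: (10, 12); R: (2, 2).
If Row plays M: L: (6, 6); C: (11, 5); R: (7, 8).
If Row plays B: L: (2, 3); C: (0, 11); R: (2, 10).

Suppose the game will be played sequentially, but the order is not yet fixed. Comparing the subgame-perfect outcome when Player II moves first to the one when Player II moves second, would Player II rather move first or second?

If Row leads: Player II's best replies are T→C, M→R, B→C; Row's induced payoffs 10, 7, 0; outcome (T, C), payoffs (10, 12).
If Player II leads: Row's best replies are L→T, C→M, R→M; Player II's induced payoffs 2, 5, 8; outcome (M, R), payoffs (7, 8).
Player II gets 8 moving first and 12 moving second, so Player II prefers to move second.

second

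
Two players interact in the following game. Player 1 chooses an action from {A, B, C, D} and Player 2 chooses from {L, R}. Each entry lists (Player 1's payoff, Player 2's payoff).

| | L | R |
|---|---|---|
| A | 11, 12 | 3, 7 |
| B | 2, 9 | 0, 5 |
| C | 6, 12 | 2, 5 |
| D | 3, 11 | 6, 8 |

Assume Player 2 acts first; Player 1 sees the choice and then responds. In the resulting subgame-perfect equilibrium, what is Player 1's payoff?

Backward induction with Player 2 moving first.
- L → Player 1 plays A (best of 11, 2, 6, 3); Player 2 gets 12.
- R → Player 1 plays D (best of 3, 0, 2, 6); Player 2 gets 8.
Player 2's induced payoffs are 12, 8, so Player 2 commits to L. Subgame-perfect outcome: (A, L) with payoffs (11, 12).

11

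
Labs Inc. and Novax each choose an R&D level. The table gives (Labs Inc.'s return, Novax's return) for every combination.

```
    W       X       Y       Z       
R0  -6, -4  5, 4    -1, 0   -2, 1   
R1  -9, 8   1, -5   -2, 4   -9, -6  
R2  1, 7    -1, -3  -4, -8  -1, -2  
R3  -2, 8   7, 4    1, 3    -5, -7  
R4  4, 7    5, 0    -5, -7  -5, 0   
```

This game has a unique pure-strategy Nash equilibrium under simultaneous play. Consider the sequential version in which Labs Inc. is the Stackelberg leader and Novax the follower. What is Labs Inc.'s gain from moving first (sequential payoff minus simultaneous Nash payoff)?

1

Backward induction with Labs Inc. moving first.
- R0: BR = X, leader payoff 5.
- R1: BR = W, leader payoff -9.
- R2: BR = W, leader payoff 1.
- R3: BR = W, leader payoff -2.
- R4: BR = W, leader payoff 4.
Labs Inc.'s induced payoffs are 5, -9, 1, -2, 4, so Labs Inc. commits to R0. Subgame-perfect outcome: (R0, X) with payoffs (5, 4).
For the simultaneous game, intersect best replies.
Labs Inc.'s best replies: W→R4; X→R3; Y→R3; Z→R2.
Novax's best replies: R0→X; R1→W; R2→W; R3→W; R4→W.
Only (R4, W) has each player best-responding; Nash payoffs (4, 7).
Labs Inc.'s commitment gain: 5 − 4 = 1.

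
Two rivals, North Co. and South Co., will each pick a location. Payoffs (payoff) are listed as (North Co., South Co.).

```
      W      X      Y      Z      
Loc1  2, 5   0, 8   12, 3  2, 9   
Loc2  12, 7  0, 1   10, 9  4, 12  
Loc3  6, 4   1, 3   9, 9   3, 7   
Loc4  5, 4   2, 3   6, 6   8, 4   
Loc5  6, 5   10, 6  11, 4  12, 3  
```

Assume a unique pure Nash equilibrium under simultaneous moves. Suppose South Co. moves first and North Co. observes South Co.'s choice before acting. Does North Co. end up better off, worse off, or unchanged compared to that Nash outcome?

North Co. best-responds to each possible South Co. move:
- W → North Co. plays Loc2 (best of 2, 12, 6, 5, 6); South Co. gets 7.
- X → North Co. plays Loc5 (best of 0, 0, 1, 2, 10); South Co. gets 6.
- Y → North Co. plays Loc1 (best of 12, 10, 9, 6, 11); South Co. gets 3.
- Z → North Co. plays Loc5 (best of 2, 4, 3, 8, 12); South Co. gets 3.
South Co.'s induced payoffs are 7, 6, 3, 3, so South Co. commits to W. Subgame-perfect outcome: (Loc2, W) with payoffs (12, 7).
Now find the simultaneous Nash equilibrium.
North Co.'s best replies: W→Loc2; X→Loc5; Y→Loc1; Z→Loc5.
South Co.'s best replies: Loc1→Z; Loc2→Z; Loc3→Y; Loc4→Y; Loc5→X.
The unique mutual best reply is (Loc5, X), giving (10, 6).
North Co. earns 12 sequentially versus 10 at the Nash outcome: better off.

better off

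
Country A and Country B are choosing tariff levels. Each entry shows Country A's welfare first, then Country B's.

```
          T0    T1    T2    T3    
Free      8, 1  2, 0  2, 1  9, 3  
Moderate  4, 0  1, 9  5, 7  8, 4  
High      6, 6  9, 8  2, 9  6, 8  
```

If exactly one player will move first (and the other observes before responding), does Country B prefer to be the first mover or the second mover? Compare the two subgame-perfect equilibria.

first

If Country A leads: Country B's best replies are Free→T3, Moderate→T1, High→T2; Country A's induced payoffs 9, 1, 2; outcome (Free, T3), payoffs (9, 3).
If Country B leads: Country A's best replies are T0→Free, T1→High, T2→Moderate, T3→Free; Country B's induced payoffs 1, 8, 7, 3; outcome (High, T1), payoffs (9, 8).
Country B gets 8 moving first and 3 moving second, so Country B prefers to move first.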